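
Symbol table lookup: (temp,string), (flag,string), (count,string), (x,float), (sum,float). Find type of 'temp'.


Lookup 'temp' → type string


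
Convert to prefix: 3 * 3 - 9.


left-to-right (same/higher precedence on left): tree is (- (* 3 3) 9)
Prefix: - * 3 3 9


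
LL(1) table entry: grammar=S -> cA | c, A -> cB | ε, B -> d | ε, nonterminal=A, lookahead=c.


For [A, c]: 'c' ∈ FIRST(cB)
Entry: A -> cB


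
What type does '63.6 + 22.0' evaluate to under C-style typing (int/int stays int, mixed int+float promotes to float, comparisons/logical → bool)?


Operand types: float + float
Rule: mixed int/float promotes to float; int/int stays int
Result type: float


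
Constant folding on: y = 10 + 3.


10 + 3 = 13 at compile time
Optimized: y = 13


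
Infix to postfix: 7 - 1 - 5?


Left to right (same or higher precedence on left)
Postfix: 7 1 - 5 -


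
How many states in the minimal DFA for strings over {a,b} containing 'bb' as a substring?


KMP-style automaton: 2 progress states + 1 absorbing accept = 3
Minimal DFA: 3 states


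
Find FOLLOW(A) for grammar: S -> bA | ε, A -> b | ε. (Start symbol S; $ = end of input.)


$ ∈ FOLLOW(S). For each A -> αBβ: add FIRST(β)\{ε} to FOLLOW(B); if β nullable, add FOLLOW(A).
FOLLOW(A) = {$}


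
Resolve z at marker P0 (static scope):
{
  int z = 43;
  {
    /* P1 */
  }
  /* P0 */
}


z declared in the same block as P0
z = 43


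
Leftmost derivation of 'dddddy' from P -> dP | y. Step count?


Derivation: P => dP => ddP => dddP => ddddP => dddddP => dddddy
Steps: 6


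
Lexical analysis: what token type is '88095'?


Pattern: digits only
Type: INTEGER_LITERAL


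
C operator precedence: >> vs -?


'-' is additive (level 9); '>>' is shift (level 8)
Higher level binds tighter
'-' has higher precedence than '>>'


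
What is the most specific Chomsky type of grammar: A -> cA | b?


Right-linear: every RHS is a terminal or a terminal followed by one nonterminal
Classification: Type 3 (Regular)


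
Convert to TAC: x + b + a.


Break into single-operator statements:
t1 = x + b
t2 = t1 + a


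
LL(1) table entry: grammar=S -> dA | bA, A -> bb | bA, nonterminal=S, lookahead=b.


For [S, b]: 'b' ∈ FIRST(bA)
Entry: S -> bA


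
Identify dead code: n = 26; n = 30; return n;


first assignment to n is overwritten before any read
Dead: 'n = 26'


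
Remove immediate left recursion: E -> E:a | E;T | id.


Left-recursive alternatives: E:a, E;T; non-recursive: id
Introduce E': E -> idE', E' -> :aE' | ;TE' | ε


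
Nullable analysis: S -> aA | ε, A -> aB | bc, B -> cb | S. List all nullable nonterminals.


A nonterminal is nullable iff some alternative derives ε (directly, or every symbol in it is nullable)
Nullable: {B, S}


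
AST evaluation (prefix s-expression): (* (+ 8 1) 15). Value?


Evaluate inner: (+ 8 1) = 9
Evaluate root: (* 9 15) = 135
Result: 135


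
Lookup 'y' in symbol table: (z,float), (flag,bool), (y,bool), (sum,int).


Lookup 'y' → type bool


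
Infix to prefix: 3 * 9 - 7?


left-to-right (same/higher precedence on left): tree is (- (* 3 9) 7)
Prefix: - * 3 9 7


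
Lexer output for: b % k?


Scan left to right, longest-match per lexeme
Tokens: ID(b), OP(%), ID(k)


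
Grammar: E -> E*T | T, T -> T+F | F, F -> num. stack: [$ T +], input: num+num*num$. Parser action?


no handle; shift 'num'
Action: shift


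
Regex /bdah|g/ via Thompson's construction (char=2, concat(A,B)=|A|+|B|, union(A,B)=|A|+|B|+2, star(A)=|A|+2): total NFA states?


Syntax tree has 5 char leaf(s), 1 union(s), 0 star(s)
chars contribute 5×2 = 10; each union adds +2; each star adds +2
Total: 10 + 2 + 0 = 12 states


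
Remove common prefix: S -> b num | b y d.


Common prefix: 'b'
Factored: S -> b S', S' -> num | y d


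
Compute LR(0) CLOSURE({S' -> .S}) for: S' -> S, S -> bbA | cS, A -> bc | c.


Start: S' -> .S
For each item with dot before a nonterminal B, add B -> .γ for every B-production
Closure: [S' -> .S, S -> .bbA, S -> .cS]


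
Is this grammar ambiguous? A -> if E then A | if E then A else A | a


dangling else: 'if E then if E then a else a' parses two ways
Ambiguous


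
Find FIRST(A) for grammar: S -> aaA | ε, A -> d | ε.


Per alternative of A: FIRST(d) = {d}; FIRST(ε) = {ε}
FIRST(A) = {d, ε}


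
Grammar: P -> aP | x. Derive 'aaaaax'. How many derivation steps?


Derivation: P => aP => aaP => aaaP => aaaaP => aaaaaP => aaaaax
Steps: 6


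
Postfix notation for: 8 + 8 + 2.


Left to right (same or higher precedence on left)
Postfix: 8 8 + 2 +


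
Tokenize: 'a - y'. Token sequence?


Scan left to right, longest-match per lexeme
Tokens: ID(a), OP(-), ID(y)


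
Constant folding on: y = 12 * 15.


12 * 15 = 180 at compile time
Optimized: y = 180


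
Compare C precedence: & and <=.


'<=' is relational (level 7); '&' is bitwise AND (level 5)
Higher level binds tighter
'<=' has higher precedence than '&'


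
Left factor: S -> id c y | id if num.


Common prefix: 'id'
Factored: S -> id S', S' -> c y | if num


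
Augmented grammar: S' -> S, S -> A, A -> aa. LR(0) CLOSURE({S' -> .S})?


Start: S' -> .S
For each item with dot before a nonterminal B, add B -> .γ for every B-production
Closure: [S' -> .S, S -> .A, A -> .aa]


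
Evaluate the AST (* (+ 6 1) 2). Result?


Evaluate inner: (+ 6 1) = 7
Evaluate root: (* 7 2) = 14
Result: 14


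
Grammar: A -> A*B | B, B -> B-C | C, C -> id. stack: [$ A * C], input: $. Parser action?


'C' (not preceded by B-) is the handle for B -> C
Action: reduce (B -> C)


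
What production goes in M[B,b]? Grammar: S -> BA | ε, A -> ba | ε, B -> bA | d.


For [B, b]: 'b' ∈ FIRST(bA)
Entry: B -> bA


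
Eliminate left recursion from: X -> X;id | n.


Left-recursive alternatives: X;id; non-recursive: n
Introduce X': X -> nX', X' -> ;idX' | ε


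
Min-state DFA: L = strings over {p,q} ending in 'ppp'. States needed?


Track the longest suffix of input matching a prefix of 'ppp': 4 classes (prefixes of length 0..3)
Minimal DFA: 4 states


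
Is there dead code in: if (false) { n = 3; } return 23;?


condition is constant false, so the whole block is unreachable
Dead: 'if (false) { n = 3; }'


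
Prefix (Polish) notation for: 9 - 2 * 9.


'*' binds tighter: tree is (- 9 (* 2 9))
Prefix: - 9 * 2 9


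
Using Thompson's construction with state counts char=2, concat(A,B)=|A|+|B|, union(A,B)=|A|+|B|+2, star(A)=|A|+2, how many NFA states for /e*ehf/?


Syntax tree has 4 char leaf(s), 0 union(s), 1 star(s)
chars contribute 4×2 = 8; each union adds +2; each star adds +2
Total: 8 + 0 + 2 = 10 states


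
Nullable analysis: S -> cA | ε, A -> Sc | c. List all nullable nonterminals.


A nonterminal is nullable iff some alternative derives ε (directly, or every symbol in it is nullable)
Nullable: {S}


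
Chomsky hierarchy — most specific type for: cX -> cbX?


LHS has context (more than one symbol) and |LHS| ≤ |RHS|
Classification: Type 1 (Context-Sensitive)


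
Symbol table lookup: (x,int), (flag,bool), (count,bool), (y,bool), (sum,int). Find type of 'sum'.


Lookup 'sum' → type int


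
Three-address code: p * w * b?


Break into single-operator statements:
t1 = p * w
t2 = t1 * b


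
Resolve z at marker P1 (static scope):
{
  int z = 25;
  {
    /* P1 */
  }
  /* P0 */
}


P1's block does not declare z; resolves to the enclosing declaration at depth 0
z = 25


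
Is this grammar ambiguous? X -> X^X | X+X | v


'v^v+v' has two parse trees (no precedence encoded between ^ and +)
Ambiguous


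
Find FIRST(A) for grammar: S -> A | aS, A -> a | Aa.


Per alternative of A: FIRST(a) = {a}; FIRST(Aa) = {a}
FIRST(A) = {a}


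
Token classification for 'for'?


Pattern: reserved word
Type: KEYWORD


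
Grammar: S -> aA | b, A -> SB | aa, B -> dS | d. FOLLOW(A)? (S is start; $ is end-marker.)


$ ∈ FOLLOW(S). For each A -> αBβ: add FIRST(β)\{ε} to FOLLOW(B); if β nullable, add FOLLOW(A).
FOLLOW(A) = {$, d}


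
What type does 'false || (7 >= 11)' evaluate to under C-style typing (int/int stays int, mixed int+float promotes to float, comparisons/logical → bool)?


Operand types: bool || bool
Rule: logical operators take bool operands and yield bool
Result type: bool


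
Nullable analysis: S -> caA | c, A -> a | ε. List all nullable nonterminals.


A nonterminal is nullable iff some alternative derives ε (directly, or every symbol in it is nullable)
Nullable: {A}


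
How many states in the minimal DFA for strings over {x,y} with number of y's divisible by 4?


Track (count of y) mod 4: states 0..3, accept at 0
Minimal DFA: 4 states


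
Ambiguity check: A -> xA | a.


right-linear, alternatives start with distinct terminals 'x' vs 'a': unique leftmost derivation
Unambiguous


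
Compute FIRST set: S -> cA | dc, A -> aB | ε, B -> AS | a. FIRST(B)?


Per alternative of B: FIRST(AS) = {a, c, d}; FIRST(a) = {a}
FIRST(B) = {a, c, d}


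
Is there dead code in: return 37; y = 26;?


statement follows a return and is unreachable
Dead: 'y = 26'


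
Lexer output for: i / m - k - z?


Scan left to right, longest-match per lexeme
Tokens: ID(i), OP(/), ID(m), OP(-), ID(k), OP(-), ID(z)


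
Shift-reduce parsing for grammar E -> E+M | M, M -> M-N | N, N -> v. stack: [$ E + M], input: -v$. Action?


'-' can extend M; shift to build M -> M-N
Action: shift


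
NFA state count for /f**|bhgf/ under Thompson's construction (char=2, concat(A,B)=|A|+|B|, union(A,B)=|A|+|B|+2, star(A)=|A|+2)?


Syntax tree has 5 char leaf(s), 1 union(s), 2 star(s)
chars contribute 5×2 = 10; each union adds +2; each star adds +2
Total: 10 + 2 + 4 = 16 states


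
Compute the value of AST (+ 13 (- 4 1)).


Evaluate inner: (- 4 1) = 3
Evaluate root: (+ 13 3) = 16
Result: 16


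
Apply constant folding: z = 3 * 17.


3 * 17 = 51 at compile time
Optimized: z = 51


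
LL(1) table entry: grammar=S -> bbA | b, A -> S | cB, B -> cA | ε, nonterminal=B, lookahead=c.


For [B, c]: 'c' ∈ FIRST(cA)
Entry: B -> cA


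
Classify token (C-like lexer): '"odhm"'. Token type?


Pattern: double-quoted sequence
Type: STRING_LITERAL


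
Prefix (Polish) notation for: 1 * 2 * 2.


left-to-right (same/higher precedence on left): tree is (* (* 1 2) 2)
Prefix: * * 1 2 2


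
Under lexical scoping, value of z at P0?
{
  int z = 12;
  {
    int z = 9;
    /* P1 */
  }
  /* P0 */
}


z declared in the same block as P0
z = 12


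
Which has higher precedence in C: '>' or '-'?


'-' is additive (level 9); '>' is relational (level 7)
Higher level binds tighter
'-' has higher precedence than '>'


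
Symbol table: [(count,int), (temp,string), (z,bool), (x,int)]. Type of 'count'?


Lookup 'count' → type int


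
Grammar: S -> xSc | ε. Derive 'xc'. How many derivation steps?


Derivation: S => xSc => xc
Steps: 2


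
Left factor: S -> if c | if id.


Common prefix: 'if'
Factored: S -> if S', S' -> c | id


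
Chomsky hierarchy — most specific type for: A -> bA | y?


Right-linear: every RHS is a terminal or a terminal followed by one nonterminal
Classification: Type 3 (Regular)


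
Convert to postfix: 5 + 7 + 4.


Left to right (same or higher precedence on left)
Postfix: 5 7 + 4 +


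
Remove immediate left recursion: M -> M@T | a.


Left-recursive alternatives: M@T; non-recursive: a
Introduce M': M -> aM', M' -> @TM' | ε


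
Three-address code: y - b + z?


Break into single-operator statements:
t1 = y - b
t2 = t1 + z


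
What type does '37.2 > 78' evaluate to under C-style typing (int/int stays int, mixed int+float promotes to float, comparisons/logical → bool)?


Operand types: float > int
Rule: comparison yields bool
Result type: bool


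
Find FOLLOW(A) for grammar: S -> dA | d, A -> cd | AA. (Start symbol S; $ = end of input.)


$ ∈ FOLLOW(S). For each A -> αBβ: add FIRST(β)\{ε} to FOLLOW(B); if β nullable, add FOLLOW(A).
FOLLOW(A) = {$, c}


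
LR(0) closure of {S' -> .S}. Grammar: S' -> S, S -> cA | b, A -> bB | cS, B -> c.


Start: S' -> .S
For each item with dot before a nonterminal B, add B -> .γ for every B-production
Closure: [S' -> .S, S -> .cA, S -> .b]


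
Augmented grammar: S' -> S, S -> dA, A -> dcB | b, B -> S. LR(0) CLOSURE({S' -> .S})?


Start: S' -> .S
For each item with dot before a nonterminal B, add B -> .γ for every B-production
Closure: [S' -> .S, S -> .dA]


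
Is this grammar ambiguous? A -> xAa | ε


balanced x^n…a^n: each string has a unique parse
Unambiguous


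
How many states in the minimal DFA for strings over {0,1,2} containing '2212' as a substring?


KMP-style automaton: 4 progress states + 1 absorbing accept = 5
Minimal DFA: 5 states


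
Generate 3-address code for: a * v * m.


Break into single-operator statements:
t1 = a * v
t2 = t1 * m


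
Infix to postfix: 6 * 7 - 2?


Left to right (same or higher precedence on left)
Postfix: 6 7 * 2 -


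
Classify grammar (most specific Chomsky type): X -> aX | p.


Right-linear: every RHS is a terminal or a terminal followed by one nonterminal
Classification: Type 3 (Regular)


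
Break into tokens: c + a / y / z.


Scan left to right, longest-match per lexeme
Tokens: ID(c), OP(+), ID(a), OP(/), ID(y), OP(/), ID(z)


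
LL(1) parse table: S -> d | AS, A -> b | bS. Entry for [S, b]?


For [S, b]: 'b' ∈ FIRST(AS)
Entry: S -> AS


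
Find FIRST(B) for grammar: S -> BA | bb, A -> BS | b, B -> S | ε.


Per alternative of B: FIRST(S) = {b}; FIRST(ε) = {ε}
FIRST(B) = {b, ε}


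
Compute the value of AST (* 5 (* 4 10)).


Evaluate inner: (* 4 10) = 40
Evaluate root: (* 5 40) = 200
Result: 200


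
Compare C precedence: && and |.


'|' is bitwise OR (level 3); '&&' is logical AND (level 2)
Higher level binds tighter
'|' has higher precedence than '&&'


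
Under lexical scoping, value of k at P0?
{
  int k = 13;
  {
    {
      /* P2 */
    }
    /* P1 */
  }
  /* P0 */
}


k declared in the same block as P0
k = 13


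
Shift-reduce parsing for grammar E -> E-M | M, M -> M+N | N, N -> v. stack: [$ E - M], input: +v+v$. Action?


'+' can extend M; shift to build M -> M+N
Action: shift


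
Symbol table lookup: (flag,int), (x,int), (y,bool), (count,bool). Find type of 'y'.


Lookup 'y' → type bool


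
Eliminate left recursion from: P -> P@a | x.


Left-recursive alternatives: P@a; non-recursive: x
Introduce P': P -> xP', P' -> @aP' | ε


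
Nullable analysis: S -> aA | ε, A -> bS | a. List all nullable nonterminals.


A nonterminal is nullable iff some alternative derives ε (directly, or every symbol in it is nullable)
Nullable: {S}


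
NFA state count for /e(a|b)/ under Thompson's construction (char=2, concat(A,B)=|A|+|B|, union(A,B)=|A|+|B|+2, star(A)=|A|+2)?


Syntax tree has 3 char leaf(s), 1 union(s), 0 star(s)
chars contribute 3×2 = 6; each union adds +2; each star adds +2
Total: 6 + 2 + 0 = 8 states


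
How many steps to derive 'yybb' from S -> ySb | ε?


Derivation: S => ySb => yySbb => yybb
Steps: 3


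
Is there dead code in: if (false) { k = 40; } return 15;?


condition is constant false, so the whole block is unreachable
Dead: 'if (false) { k = 40; }'


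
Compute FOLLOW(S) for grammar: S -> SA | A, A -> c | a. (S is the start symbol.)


$ ∈ FOLLOW(S). For each A -> αBβ: add FIRST(β)\{ε} to FOLLOW(B); if β nullable, add FOLLOW(A).
FOLLOW(S) = {$, a, c}


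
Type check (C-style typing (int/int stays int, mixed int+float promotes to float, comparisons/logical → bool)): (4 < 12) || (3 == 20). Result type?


Operand types: bool || bool
Rule: logical operators take bool operands and yield bool
Result type: bool


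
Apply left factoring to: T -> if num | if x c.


Common prefix: 'if'
Factored: T -> if T', T' -> num | x c


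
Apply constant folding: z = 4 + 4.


4 + 4 = 8 at compile time
Optimized: z = 8


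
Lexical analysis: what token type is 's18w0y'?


Pattern: letter/underscore followed by alphanumerics, not a keyword
Type: IDENTIFIER


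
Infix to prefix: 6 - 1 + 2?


left-to-right (same/higher precedence on left): tree is (+ (- 6 1) 2)
Prefix: + - 6 1 2


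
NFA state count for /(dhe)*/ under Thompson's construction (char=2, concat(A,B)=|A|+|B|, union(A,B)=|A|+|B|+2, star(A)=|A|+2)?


Syntax tree has 3 char leaf(s), 0 union(s), 1 star(s)
chars contribute 3×2 = 6; each union adds +2; each star adds +2
Total: 6 + 0 + 2 = 8 states


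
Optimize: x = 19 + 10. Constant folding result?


19 + 10 = 29 at compile time
Optimized: x = 29


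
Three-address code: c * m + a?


Break into single-operator statements:
t1 = c * m
t2 = t1 + a


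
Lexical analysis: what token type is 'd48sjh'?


Pattern: letter/underscore followed by alphanumerics, not a keyword
Type: IDENTIFIER


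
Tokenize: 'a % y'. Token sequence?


Scan left to right, longest-match per lexeme
Tokens: ID(a), OP(%), ID(y)


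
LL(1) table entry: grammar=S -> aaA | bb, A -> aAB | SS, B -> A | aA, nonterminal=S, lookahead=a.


For [S, a]: 'a' ∈ FIRST(aaA)
Entry: S -> aaA


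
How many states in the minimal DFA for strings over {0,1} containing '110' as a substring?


KMP-style automaton: 3 progress states + 1 absorbing accept = 4
Minimal DFA: 4 states


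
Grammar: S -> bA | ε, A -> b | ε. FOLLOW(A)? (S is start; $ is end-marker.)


$ ∈ FOLLOW(S). For each A -> αBβ: add FIRST(β)\{ε} to FOLLOW(B); if β nullable, add FOLLOW(A).
FOLLOW(A) = {$}


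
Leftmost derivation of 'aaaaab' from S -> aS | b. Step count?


Derivation: S => aS => aaS => aaaS => aaaaS => aaaaaS => aaaaab
Steps: 6


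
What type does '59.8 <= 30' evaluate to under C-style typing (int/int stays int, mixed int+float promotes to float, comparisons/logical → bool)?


Operand types: float <= int
Rule: comparison yields bool
Result type: bool


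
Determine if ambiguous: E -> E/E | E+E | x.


'x/x+x' has two parse trees (no precedence encoded between / and +)
Ambiguous


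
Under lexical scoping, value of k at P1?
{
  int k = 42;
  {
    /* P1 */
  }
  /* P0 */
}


P1's block does not declare k; resolves to the enclosing declaration at depth 0
k = 42


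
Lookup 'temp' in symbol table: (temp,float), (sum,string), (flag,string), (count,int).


Lookup 'temp' → type float


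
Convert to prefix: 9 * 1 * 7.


left-to-right (same/higher precedence on left): tree is (* (* 9 1) 7)
Prefix: * * 9 1 7


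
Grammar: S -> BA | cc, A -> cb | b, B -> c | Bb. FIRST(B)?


Per alternative of B: FIRST(c) = {c}; FIRST(Bb) = {c}
FIRST(B) = {c}


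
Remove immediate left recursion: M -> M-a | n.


Left-recursive alternatives: M-a; non-recursive: n
Introduce M': M -> nM', M' -> -aM' | ε


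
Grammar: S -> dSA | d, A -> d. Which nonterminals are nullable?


A nonterminal is nullable iff some alternative derives ε (directly, or every symbol in it is nullable)
Nullable: {}


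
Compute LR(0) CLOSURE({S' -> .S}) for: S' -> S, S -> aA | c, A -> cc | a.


Start: S' -> .S
For each item with dot before a nonterminal B, add B -> .γ for every B-production
Closure: [S' -> .S, S -> .aA, S -> .c]


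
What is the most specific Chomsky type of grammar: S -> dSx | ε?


Single nonterminal LHS, but d^n x^n is not regular
Classification: Type 2 (Context-Free)


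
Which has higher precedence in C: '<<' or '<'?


'<<' is shift (level 8); '<' is relational (level 7)
Higher level binds tighter
'<<' has higher precedence than '<'


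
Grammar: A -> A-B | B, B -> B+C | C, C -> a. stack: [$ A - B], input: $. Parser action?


handle 'A-B' on top; lookahead ∈ FOLLOW(A) = {-, $}
Action: reduce (A -> A-B)


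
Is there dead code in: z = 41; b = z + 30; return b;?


z is read by b's definition; b is returned
No dead code


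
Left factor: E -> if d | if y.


Common prefix: 'if'
Factored: E -> if E', E' -> d | y


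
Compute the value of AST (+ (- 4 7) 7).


Evaluate inner: (- 4 7) = -3
Evaluate root: (+ -3 7) = 4
Result: 4


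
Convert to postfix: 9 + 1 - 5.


Left to right (same or higher precedence on left)
Postfix: 9 1 + 5 -


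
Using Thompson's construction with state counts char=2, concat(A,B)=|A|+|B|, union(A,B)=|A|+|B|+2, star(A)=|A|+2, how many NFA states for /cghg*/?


Syntax tree has 4 char leaf(s), 0 union(s), 1 star(s)
chars contribute 4×2 = 8; each union adds +2; each star adds +2
Total: 8 + 0 + 2 = 10 states


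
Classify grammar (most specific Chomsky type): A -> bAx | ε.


Single nonterminal LHS, but b^n x^n is not regular
Classification: Type 2 (Context-Free)


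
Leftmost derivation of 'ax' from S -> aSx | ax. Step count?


Derivation: S => ax
Steps: 1


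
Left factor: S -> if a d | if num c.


Common prefix: 'if'
Factored: S -> if S', S' -> a d | num c


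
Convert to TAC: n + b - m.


Break into single-operator statements:
t1 = n + b
t2 = t1 - m


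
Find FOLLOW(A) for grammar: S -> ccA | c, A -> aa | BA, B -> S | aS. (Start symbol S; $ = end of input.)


$ ∈ FOLLOW(S). For each A -> αBβ: add FIRST(β)\{ε} to FOLLOW(B); if β nullable, add FOLLOW(A).
FOLLOW(A) = {$, a, c}


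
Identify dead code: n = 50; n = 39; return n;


first assignment to n is overwritten before any read
Dead: 'n = 50'


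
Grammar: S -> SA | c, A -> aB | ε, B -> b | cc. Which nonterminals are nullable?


A nonterminal is nullable iff some alternative derives ε (directly, or every symbol in it is nullable)
Nullable: {A}


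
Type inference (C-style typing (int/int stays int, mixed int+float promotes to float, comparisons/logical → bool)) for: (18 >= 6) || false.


Operand types: bool || bool
Rule: logical operators take bool operands and yield bool
Result type: bool


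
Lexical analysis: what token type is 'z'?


Pattern: letter/underscore followed by alphanumerics, not a keyword
Type: IDENTIFIER


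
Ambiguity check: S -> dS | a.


right-linear, alternatives start with distinct terminals 'd' vs 'a': unique leftmost derivation
Unambiguous


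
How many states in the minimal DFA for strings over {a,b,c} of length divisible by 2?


Track length mod 2: states 0..1, accept at 0
Minimal DFA: 2 states


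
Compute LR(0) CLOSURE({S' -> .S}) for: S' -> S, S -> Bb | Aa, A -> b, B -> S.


Start: S' -> .S
For each item with dot before a nonterminal B, add B -> .γ for every B-production
Closure: [S' -> .S, S -> .Bb, S -> .Aa, B -> .S, A -> .b]


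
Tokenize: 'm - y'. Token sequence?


Scan left to right, longest-match per lexeme
Tokens: ID(m), OP(-), ID(y)


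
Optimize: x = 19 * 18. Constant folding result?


19 * 18 = 342 at compile time
Optimized: x = 342


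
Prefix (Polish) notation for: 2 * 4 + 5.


left-to-right (same/higher precedence on left): tree is (+ (* 2 4) 5)
Prefix: + * 2 4 5


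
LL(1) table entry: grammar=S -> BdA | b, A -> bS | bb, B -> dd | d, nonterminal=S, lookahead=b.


For [S, b]: 'b' ∈ FIRST(b)
Entry: S -> b


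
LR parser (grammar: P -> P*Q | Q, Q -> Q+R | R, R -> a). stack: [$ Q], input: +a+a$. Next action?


shift '+' to continue Q -> Q+R
Action: shift


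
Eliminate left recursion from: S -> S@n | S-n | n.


Left-recursive alternatives: S@n, S-n; non-recursive: n
Introduce S': S -> nS', S' -> @nS' | -nS' | ε


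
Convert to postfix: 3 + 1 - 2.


Left to right (same or higher precedence on left)
Postfix: 3 1 + 2 -


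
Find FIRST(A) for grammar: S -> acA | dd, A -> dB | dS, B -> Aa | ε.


Per alternative of A: FIRST(dB) = {d}; FIRST(dS) = {d}
FIRST(A) = {d}


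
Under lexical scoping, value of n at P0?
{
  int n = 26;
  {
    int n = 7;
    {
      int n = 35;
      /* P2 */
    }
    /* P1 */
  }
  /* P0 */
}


n declared in the same block as P0
n = 26


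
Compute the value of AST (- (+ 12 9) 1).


Evaluate inner: (+ 12 9) = 21
Evaluate root: (- 21 1) = 20
Result: 20


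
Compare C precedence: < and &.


'<' is relational (level 7); '&' is bitwise AND (level 5)
Higher level binds tighter
'<' has higher precedence than '&'


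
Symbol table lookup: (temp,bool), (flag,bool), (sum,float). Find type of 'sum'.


Lookup 'sum' → type float


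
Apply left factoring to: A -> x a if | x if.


Common prefix: 'x'
Factored: A -> x A', A' -> a if | if


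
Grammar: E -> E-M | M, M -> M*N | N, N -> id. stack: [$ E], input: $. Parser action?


start symbol E on stack, input exhausted
Action: accept


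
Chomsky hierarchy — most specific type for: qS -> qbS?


LHS has context (more than one symbol) and |LHS| ≤ |RHS|
Classification: Type 1 (Context-Sensitive)


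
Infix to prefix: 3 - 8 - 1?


left-to-right (same/higher precedence on left): tree is (- (- 3 8) 1)
Prefix: - - 3 8 1


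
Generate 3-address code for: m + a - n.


Break into single-operator statements:
t1 = m + a
t2 = t1 - n


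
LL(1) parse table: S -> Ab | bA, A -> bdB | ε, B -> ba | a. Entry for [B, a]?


For [B, a]: 'a' ∈ FIRST(a)
Entry: B -> a


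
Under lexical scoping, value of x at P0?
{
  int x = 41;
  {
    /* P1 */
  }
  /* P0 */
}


x declared in the same block as P0
x = 41


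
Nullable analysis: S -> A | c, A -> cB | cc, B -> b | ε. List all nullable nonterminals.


A nonterminal is nullable iff some alternative derives ε (directly, or every symbol in it is nullable)
Nullable: {B}


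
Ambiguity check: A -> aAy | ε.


balanced a^n…y^n: each string has a unique parse
Unambiguous


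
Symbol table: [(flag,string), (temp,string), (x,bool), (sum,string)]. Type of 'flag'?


Lookup 'flag' → type string


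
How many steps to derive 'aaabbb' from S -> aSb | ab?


Derivation: S => aSb => aaSbb => aaabbb
Steps: 3


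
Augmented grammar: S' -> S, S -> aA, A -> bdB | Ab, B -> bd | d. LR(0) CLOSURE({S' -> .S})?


Start: S' -> .S
For each item with dot before a nonterminal B, add B -> .γ for every B-production
Closure: [S' -> .S, S -> .aA]


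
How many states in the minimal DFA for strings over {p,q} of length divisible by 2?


Track length mod 2: states 0..1, accept at 0
Minimal DFA: 2 states


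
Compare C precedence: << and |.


'<<' is shift (level 8); '|' is bitwise OR (level 3)
Higher level binds tighter
'<<' has higher precedence than '|'


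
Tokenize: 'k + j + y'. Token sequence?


Scan left to right, longest-match per lexeme
Tokens: ID(k), OP(+), ID(j), OP(+), ID(y)


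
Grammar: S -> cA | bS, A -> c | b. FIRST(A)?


Per alternative of A: FIRST(c) = {c}; FIRST(b) = {b}
FIRST(A) = {b, c}


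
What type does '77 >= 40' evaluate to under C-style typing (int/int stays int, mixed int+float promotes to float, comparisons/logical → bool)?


Operand types: int >= int
Rule: comparison yields bool
Result type: bool


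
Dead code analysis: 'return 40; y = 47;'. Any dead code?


statement follows a return and is unreachable
Dead: 'y = 47'


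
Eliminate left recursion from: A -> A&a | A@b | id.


Left-recursive alternatives: A&a, A@b; non-recursive: id
Introduce A': A -> idA', A' -> &aA' | @bA' | ε


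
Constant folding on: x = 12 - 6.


12 - 6 = 6 at compile time
Optimized: x = 6


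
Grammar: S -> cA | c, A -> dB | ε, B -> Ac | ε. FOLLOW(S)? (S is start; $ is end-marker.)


$ ∈ FOLLOW(S). For each A -> αBβ: add FIRST(β)\{ε} to FOLLOW(B); if β nullable, add FOLLOW(A).
FOLLOW(S) = {$}


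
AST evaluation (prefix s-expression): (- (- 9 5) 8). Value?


Evaluate inner: (- 9 5) = 4
Evaluate root: (- 4 8) = -4
Result: -4


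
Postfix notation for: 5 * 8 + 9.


Left to right (same or higher precedence on left)
Postfix: 5 8 * 9 +


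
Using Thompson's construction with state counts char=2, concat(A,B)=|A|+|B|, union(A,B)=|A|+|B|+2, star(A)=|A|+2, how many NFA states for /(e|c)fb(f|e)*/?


Syntax tree has 6 char leaf(s), 2 union(s), 1 star(s)
chars contribute 6×2 = 12; each union adds +2; each star adds +2
Total: 12 + 4 + 2 = 18 states


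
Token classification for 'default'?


Pattern: reserved word
Type: KEYWORD


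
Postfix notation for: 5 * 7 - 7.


Left to right (same or higher precedence on left)
Postfix: 5 7 * 7 -


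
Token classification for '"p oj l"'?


Pattern: double-quoted sequence
Type: STRING_LITERAL


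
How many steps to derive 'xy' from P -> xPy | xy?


Derivation: P => xy
Steps: 1


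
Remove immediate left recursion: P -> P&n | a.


Left-recursive alternatives: P&n; non-recursive: a
Introduce P': P -> aP', P' -> &nP' | ε


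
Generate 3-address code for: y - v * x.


Break into single-operator statements:
t1 = v * x
t2 = y - t1


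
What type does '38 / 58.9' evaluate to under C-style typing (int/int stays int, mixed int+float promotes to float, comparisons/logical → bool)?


Operand types: int / float
Rule: mixed int/float promotes to float; int/int stays int
Result type: float


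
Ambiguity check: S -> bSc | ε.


balanced b^n…c^n: each string has a unique parse
Unambiguous


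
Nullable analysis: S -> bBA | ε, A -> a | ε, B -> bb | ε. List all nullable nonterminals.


A nonterminal is nullable iff some alternative derives ε (directly, or every symbol in it is nullable)
Nullable: {A, B, S}


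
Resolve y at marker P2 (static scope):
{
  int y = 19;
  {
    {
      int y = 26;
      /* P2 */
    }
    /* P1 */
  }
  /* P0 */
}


y declared in the same block as P2
y = 26


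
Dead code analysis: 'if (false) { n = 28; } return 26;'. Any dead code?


condition is constant false, so the whole block is unreachable
Dead: 'if (false) { n = 28; }'


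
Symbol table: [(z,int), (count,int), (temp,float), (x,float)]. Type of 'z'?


Lookup 'z' → type int


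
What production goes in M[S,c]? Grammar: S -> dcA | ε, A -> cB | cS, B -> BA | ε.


For [S, c]: ε is nullable and 'c' ∈ FOLLOW(S)
Entry: S -> ε


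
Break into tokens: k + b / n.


Scan left to right, longest-match per lexeme
Tokens: ID(k), OP(+), ID(b), OP(/), ID(n)


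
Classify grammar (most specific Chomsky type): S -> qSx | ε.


Single nonterminal LHS, but q^n x^n is not regular
Classification: Type 2 (Context-Free)


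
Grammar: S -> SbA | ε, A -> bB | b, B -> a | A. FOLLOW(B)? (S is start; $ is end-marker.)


$ ∈ FOLLOW(S). For each A -> αBβ: add FIRST(β)\{ε} to FOLLOW(B); if β nullable, add FOLLOW(A).
FOLLOW(B) = {$, b}


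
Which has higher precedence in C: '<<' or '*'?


'*' is multiplicative (level 10); '<<' is shift (level 8)
Higher level binds tighter
'*' has higher precedence than '<<'


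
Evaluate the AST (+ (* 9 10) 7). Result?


Evaluate inner: (* 9 10) = 90
Evaluate root: (+ 90 7) = 97
Result: 97


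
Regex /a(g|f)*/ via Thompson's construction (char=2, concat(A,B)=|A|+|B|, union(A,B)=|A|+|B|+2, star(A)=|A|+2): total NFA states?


Syntax tree has 3 char leaf(s), 1 union(s), 1 star(s)
chars contribute 3×2 = 6; each union adds +2; each star adds +2
Total: 6 + 2 + 2 = 10 states


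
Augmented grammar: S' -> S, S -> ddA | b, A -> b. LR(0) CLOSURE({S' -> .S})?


Start: S' -> .S
For each item with dot before a nonterminal B, add B -> .γ for every B-production
Closure: [S' -> .S, S -> .ddA, S -> .b]


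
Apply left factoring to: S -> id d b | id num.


Common prefix: 'id'
Factored: S -> id S', S' -> d b | num


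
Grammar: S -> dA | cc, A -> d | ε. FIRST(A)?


Per alternative of A: FIRST(d) = {d}; FIRST(ε) = {ε}
FIRST(A) = {d, ε}


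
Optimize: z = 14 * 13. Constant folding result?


14 * 13 = 182 at compile time
Optimized: z = 182


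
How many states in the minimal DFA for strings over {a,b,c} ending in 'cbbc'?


Track the longest suffix of input matching a prefix of 'cbbc': 5 classes (prefixes of length 0..4)
Minimal DFA: 5 states


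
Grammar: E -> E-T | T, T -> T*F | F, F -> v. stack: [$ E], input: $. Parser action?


start symbol E on stack, input exhausted
Action: accept


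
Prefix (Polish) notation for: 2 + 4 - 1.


left-to-right (same/higher precedence on left): tree is (- (+ 2 4) 1)
Prefix: - + 2 4 1


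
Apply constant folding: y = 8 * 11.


8 * 11 = 88 at compile time
Optimized: y = 88


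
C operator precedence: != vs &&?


'!=' is equality (level 6); '&&' is logical AND (level 2)
Higher level binds tighter
'!=' has higher precedence than '&&'


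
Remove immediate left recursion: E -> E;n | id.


Left-recursive alternatives: E;n; non-recursive: id
Introduce E': E -> idE', E' -> ;nE' | ε


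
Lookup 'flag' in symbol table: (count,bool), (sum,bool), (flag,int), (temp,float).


Lookup 'flag' → type int


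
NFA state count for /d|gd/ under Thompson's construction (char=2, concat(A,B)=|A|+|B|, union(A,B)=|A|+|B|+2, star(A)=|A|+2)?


Syntax tree has 3 char leaf(s), 1 union(s), 0 star(s)
chars contribute 3×2 = 6; each union adds +2; each star adds +2
Total: 6 + 2 + 0 = 8 states


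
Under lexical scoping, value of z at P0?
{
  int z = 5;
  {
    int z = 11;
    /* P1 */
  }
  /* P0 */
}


z declared in the same block as P0
z = 5


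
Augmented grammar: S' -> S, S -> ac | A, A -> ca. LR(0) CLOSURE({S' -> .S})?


Start: S' -> .S
For each item with dot before a nonterminal B, add B -> .γ for every B-production
Closure: [S' -> .S, S -> .ac, S -> .A, A -> .ca]


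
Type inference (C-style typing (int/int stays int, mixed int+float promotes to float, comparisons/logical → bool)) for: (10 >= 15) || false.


Operand types: bool || bool
Rule: logical operators take bool operands and yield bool
Result type: bool


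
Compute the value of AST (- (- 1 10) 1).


Evaluate inner: (- 1 10) = -9
Evaluate root: (- -9 1) = -10
Result: -10


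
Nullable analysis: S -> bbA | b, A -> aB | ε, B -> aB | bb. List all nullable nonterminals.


A nonterminal is nullable iff some alternative derives ε (directly, or every symbol in it is nullable)
Nullable: {A}


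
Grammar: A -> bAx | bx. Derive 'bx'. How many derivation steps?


Derivation: A => bx
Steps: 1


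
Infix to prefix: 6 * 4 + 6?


left-to-right (same/higher precedence on left): tree is (+ (* 6 4) 6)
Prefix: + * 6 4 6


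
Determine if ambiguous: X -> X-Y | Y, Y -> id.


precedence layered via separate nonterminal Y: deterministic
Unambiguous


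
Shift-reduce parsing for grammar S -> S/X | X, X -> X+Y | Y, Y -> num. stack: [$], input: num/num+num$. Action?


no handle on stack; shift 'num'
Action: shift


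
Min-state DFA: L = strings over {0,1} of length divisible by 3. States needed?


Track length mod 3: states 0..2, accept at 0
Minimal DFA: 3 states


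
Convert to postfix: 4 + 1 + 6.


Left to right (same or higher precedence on left)
Postfix: 4 1 + 6 +


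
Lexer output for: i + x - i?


Scan left to right, longest-match per lexeme
Tokens: ID(i), OP(+), ID(x), OP(-), ID(i)


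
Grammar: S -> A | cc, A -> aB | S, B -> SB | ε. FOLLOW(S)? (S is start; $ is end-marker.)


$ ∈ FOLLOW(S). For each A -> αBβ: add FIRST(β)\{ε} to FOLLOW(B); if β nullable, add FOLLOW(A).
FOLLOW(S) = {$, a, c}


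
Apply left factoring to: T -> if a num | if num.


Common prefix: 'if'
Factored: T -> if T', T' -> a num | num


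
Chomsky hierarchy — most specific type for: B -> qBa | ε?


Single nonterminal LHS, but q^n a^n is not regular
Classification: Type 2 (Context-Free)


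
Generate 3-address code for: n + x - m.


Break into single-operator statements:
t1 = n + x
t2 = t1 - m


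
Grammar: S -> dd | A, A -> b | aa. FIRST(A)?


Per alternative of A: FIRST(b) = {b}; FIRST(aa) = {a}
FIRST(A) = {a, b}


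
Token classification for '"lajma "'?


Pattern: double-quoted sequence
Type: STRING_LITERAL


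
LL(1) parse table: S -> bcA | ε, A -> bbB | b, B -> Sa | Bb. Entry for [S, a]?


For [S, a]: ε is nullable and 'a' ∈ FOLLOW(S)
Entry: S -> ε


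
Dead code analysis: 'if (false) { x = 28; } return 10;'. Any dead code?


condition is constant false, so the whole block is unreachable
Dead: 'if (false) { x = 28; }'


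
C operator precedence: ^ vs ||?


'^' is bitwise XOR (level 4); '||' is logical OR (level 1)
Higher level binds tighter
'^' has higher precedence than '||'


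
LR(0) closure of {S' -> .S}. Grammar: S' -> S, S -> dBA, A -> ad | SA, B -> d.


Start: S' -> .S
For each item with dot before a nonterminal B, add B -> .γ for every B-production
Closure: [S' -> .S, S -> .dBA]


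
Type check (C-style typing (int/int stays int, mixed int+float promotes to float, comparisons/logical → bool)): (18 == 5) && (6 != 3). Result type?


Operand types: bool && bool
Rule: logical operators take bool operands and yield bool
Result type: bool


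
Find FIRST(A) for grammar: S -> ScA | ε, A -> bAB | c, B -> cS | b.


Per alternative of A: FIRST(bAB) = {b}; FIRST(c) = {c}
FIRST(A) = {b, c}


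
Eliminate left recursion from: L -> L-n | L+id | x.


Left-recursive alternatives: L-n, L+id; non-recursive: x
Introduce L': L -> xL', L' -> -nL' | +idL' | ε


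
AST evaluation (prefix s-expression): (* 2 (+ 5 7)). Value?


Evaluate inner: (+ 5 7) = 12
Evaluate root: (* 2 12) = 24
Result: 24


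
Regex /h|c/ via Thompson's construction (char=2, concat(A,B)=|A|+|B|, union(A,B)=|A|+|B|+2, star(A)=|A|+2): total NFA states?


Syntax tree has 2 char leaf(s), 1 union(s), 0 star(s)
chars contribute 2×2 = 4; each union adds +2; each star adds +2
Total: 4 + 2 + 0 = 6 states


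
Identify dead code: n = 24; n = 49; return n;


first assignment to n is overwritten before any read
Dead: 'n = 24'


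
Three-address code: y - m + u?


Break into single-operator statements:
t1 = y - m
t2 = t1 + u


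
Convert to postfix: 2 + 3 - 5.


Left to right (same or higher precedence on left)
Postfix: 2 3 + 5 -


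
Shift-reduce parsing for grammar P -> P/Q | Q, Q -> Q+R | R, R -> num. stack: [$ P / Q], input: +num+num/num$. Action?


'+' can extend Q; shift to build Q -> Q+R
Action: shift


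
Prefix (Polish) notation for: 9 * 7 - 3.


left-to-right (same/higher precedence on left): tree is (- (* 9 7) 3)
Prefix: - * 9 7 3


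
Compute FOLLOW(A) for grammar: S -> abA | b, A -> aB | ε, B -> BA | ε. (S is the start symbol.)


$ ∈ FOLLOW(S). For each A -> αBβ: add FIRST(β)\{ε} to FOLLOW(B); if β nullable, add FOLLOW(A).
FOLLOW(A) = {$, a}


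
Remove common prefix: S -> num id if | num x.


Common prefix: 'num'
Factored: S -> num S', S' -> id if | x


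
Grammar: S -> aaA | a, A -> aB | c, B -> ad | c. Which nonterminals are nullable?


A nonterminal is nullable iff some alternative derives ε (directly, or every symbol in it is nullable)
Nullable: {}


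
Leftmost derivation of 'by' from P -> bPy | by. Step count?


Derivation: P => by
Steps: 1


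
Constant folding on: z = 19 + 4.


19 + 4 = 23 at compile time
Optimized: z = 23


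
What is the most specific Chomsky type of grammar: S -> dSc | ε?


Single nonterminal LHS, but d^n c^n is not regular
Classification: Type 2 (Context-Free)
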